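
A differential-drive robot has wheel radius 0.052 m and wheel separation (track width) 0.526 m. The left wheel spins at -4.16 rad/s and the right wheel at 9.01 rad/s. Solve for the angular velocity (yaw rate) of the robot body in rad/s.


omega = r*(wR - wL)/L = 0.052*(9.01 - (-4.16))/0.526 = 1.3020

1.3020 rad/s


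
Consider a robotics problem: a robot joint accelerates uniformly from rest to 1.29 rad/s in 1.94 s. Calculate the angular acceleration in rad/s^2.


alpha = delta_omega / t = 1.29 / 1.94 = 0.6649

0.6649 rad/s^2


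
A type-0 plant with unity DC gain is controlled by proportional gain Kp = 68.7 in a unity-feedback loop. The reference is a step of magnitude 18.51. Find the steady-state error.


e_ss = R/(1 + Kp) = 18.51/(1 + 68.7) = 18.51/69.7000 = 0.2656

0.2656


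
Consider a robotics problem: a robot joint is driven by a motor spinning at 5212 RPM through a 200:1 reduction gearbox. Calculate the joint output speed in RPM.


omega_joint = omega_motor / N = 5212 / 200 = 26.0600

26.0600 RPM


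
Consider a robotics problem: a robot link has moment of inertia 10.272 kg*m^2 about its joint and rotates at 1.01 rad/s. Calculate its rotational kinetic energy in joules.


KE = (1/2)*I*omega^2 = 0.5*10.272*1.01^2 = 5.2392

5.2392 J


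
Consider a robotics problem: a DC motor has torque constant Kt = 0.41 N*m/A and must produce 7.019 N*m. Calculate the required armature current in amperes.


I = tau / Kt = 7.019/0.41 = 17.1195

17.1195 A


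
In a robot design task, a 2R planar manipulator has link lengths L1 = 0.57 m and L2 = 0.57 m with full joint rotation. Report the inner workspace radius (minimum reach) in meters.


r_min = |L1 - L2| = |0.57 - 0.57| = 0

0 m


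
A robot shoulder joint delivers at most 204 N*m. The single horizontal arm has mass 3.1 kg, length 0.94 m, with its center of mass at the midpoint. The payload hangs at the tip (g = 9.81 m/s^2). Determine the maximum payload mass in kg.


tau_arm = m_arm*g*(L/2) = 3.1*9.81*0.94/2 = 14.2932 N*m
tau_payload = tau_max - tau_arm = 204 - 14.2932 = 189.7068
m_payload = tau_payload / (g*L) = 189.7068 / (9.81*0.94) = 20.5725

20.5725 kg


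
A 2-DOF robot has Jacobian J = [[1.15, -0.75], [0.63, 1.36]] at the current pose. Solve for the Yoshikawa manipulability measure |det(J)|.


det(J) = 1.15*1.36 - (-0.75)*(0.63) = 2.0365
|det(J)| = 2.0365

2.0365


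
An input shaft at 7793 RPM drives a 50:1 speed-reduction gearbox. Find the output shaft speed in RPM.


omega_out = omega_in / N = 7793 / 50 = 155.8600

155.8600 RPM


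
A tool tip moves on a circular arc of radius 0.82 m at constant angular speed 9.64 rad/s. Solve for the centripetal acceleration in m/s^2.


a_c = omega^2 * r = 9.64^2 * 0.82 = 76.2023

76.2023 m/s^2


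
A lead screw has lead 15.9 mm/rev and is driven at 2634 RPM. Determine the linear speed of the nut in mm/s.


v = lead * (RPM/60) = 15.9*2634/60 = 698.0100

698.0100 mm/s


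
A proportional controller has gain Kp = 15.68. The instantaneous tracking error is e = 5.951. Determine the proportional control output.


u_P = Kp * e = 15.68 * 5.951 = 93.3117

93.3117


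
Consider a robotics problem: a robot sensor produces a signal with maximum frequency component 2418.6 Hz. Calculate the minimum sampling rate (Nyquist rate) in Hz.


f_s,min = 2*f_max = 2*2418.6 = 4837.2000

4837.2000 Hz


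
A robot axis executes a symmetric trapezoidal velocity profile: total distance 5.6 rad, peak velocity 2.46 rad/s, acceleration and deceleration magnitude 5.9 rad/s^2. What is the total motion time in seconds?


t_acc = v/a = 2.46/5.9 = 0.416949 s
d_acc = v^2/(2a) = 0.512847 rad (each ramp)
d_cruise = 5.6 - 2*0.512847 = 4.574306 rad
t_cruise = 4.574306/2.46 = 1.859474 s
t_total = 2*0.416949 + 1.859474 = 2.6934

2.6934 s


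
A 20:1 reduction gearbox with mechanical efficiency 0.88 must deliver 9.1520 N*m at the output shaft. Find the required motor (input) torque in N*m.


tau_in = tau_out / (N * eta) = 9.1520 / (20 * 0.88) = 0.5200

0.5200 N*m


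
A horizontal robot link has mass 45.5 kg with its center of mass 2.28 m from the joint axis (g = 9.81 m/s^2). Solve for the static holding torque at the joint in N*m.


tau = m*g*L = 45.5 * 9.81 * 2.28 = 1017.6894

1017.6894 N*m


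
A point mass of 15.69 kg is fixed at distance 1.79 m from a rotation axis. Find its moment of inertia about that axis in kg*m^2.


I = m*r^2 = 15.69*1.79^2 = 50.2723

50.2723 kg*m^2


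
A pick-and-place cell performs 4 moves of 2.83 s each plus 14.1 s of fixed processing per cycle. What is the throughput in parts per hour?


T_cycle = 4*2.83 + 14.1 = 25.4200 s
rate = 3600/T = 141.6208

141.6208 parts/hour


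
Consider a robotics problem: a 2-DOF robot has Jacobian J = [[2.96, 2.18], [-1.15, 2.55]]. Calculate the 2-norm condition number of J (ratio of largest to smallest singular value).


JJ^T eigenvalues: trace(JJ^T) = 21.3390, det(JJ^T) = det(J)^2 = 101.10302500
s_max^2 = (21.3390 + sqrt(50.94082100))/2 = 14.23814193
s_min^2 = (21.3390 - sqrt(50.94082100))/2 = 7.10085807
kappa = s_max/s_min = sqrt(14.23814193/7.10085807) = 1.4160

1.4160


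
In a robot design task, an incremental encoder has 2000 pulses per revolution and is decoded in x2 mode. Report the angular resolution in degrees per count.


resolution = 360 / (PPR * 2) = 360 / 4000 = 0.0900

0.0900 degrees


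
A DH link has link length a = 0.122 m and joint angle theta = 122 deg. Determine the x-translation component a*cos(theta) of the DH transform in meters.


a*cos(theta) = 0.122*cos(122 deg) = -0.0647

-0.0647 m


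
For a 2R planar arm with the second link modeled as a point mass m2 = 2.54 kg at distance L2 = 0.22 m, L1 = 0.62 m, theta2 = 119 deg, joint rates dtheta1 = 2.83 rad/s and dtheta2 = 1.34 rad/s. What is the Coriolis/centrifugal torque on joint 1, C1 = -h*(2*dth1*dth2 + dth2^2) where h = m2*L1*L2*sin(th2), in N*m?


h = m2*L1*L2*sin(th2) = 2.54*0.62*0.22*sin(119 deg) = 0.303017
C1 = -h*(2*2.83*1.34 + 1.34^2) = -0.303017*9.3800 = -2.8423

-2.8423 N*m


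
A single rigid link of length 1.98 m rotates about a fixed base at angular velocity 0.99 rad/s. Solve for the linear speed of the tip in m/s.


v = L*omega = 1.98 * 0.99 = 1.9602

1.9602 m/s


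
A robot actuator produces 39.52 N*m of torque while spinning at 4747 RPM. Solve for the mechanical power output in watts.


omega = 4747 * 2*pi/60 = 497.104678 rad/s
P = tau * omega = 39.52 * 497.104678 = 19645.5769

19645.5769 W


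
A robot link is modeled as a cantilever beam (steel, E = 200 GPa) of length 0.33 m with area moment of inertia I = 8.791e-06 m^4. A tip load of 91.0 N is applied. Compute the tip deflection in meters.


delta = F*L^3/(3*E*I) = 91.0*0.33^3/(3*2.000e+11*8.791e-06)
      = 3.270267/5274600 = 6.2000e-07

6.2000e-07 m


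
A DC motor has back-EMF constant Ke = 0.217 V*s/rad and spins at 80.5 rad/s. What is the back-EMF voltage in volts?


V_emf = Ke * omega = 0.217*80.5 = 17.4685

17.4685 V


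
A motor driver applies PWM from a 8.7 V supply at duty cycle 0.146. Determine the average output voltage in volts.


V_avg = V_supply * D = 8.7*0.146 = 1.2702

1.2702 V


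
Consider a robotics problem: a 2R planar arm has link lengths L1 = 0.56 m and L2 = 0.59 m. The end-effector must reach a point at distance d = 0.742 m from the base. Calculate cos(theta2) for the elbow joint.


cos(th2) = (d^2 - L1^2 - L2^2)/(2*L1*L2) = (0.742^2 - 0.56^2 - 0.59^2)/(2*0.56*0.59) = -0.1682

-0.1682


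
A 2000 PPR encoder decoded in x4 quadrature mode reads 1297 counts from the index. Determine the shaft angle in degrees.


angle = counts * 360 / (PPR*4) = 1297 * 360 / 8000 = 58.3650

58.3650 degrees


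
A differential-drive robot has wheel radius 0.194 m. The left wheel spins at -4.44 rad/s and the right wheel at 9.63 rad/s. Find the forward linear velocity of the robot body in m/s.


v = r*(wR + wL)/2 = 0.194*(9.63 + -4.44)/2 = 0.5034

0.5034 m/s


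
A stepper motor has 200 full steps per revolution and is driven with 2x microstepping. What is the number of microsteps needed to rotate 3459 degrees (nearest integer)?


step_size = 360/(200*2) = 360/400 = 0.900000 deg
n = 3459/(360/400) = 3459*400/360 = 3843.3333 -> 3843

3843 steps


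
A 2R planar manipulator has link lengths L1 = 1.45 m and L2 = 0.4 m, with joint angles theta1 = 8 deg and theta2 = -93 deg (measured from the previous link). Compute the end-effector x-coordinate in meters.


x = L1*cos(th1) + L2*cos(th1+th2) = 1.45*cos(8 deg) + 0.4*cos(-85 deg) = 1.4708

1.4708 m


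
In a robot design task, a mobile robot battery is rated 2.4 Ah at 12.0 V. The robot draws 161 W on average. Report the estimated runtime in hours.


E = 2.4*12.0 = 28.8000 Wh
t = E/P = 28.8000/161 = 0.1789

0.1789 hours


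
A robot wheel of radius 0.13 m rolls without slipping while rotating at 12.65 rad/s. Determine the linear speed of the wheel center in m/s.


v = omega * r = 12.65 * 0.13 = 1.6445

1.6445 m/s


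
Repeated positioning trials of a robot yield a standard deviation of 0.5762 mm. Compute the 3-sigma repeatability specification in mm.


repeatability = 3*sigma = 3*0.5762 = 1.7286

1.7286 mm


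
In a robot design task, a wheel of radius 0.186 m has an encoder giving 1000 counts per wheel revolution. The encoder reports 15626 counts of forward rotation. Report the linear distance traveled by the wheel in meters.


revs = 15626/1000 = 15.626000
d = revs * 2*pi*r = 15.626000 * 2*pi*0.186 = 18.2617

18.2617 m


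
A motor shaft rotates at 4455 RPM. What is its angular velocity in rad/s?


omega = 4455 * 2*pi/60 = 466.5265

466.5265 rad/s


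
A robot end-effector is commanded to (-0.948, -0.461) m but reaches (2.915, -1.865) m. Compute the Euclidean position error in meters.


dx = 2.915 - (-0.948) = 3.8630, dy = -1.865 - (-0.461) = -1.4040
err = sqrt(14.922769 + 1.971216) = 4.1102

4.1102 m


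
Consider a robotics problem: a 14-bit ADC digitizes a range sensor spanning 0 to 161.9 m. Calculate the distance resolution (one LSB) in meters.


res = range / 2^n = 161.9/2^14 = 161.9/16384 = 0.0099

0.0099 m


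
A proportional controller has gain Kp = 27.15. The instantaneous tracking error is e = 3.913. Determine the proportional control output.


u_P = Kp * e = 27.15 * 3.913 = 106.2379

106.2379


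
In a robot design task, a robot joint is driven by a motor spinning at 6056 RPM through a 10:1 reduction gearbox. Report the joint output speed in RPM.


omega_joint = omega_motor / N = 6056 / 10 = 605.6000

605.6000 RPM


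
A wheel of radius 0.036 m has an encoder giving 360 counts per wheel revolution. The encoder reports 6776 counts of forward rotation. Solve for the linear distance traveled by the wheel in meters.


revs = 6776/360 = 18.822222
d = revs * 2*pi*r = 18.822222 * 2*pi*0.036 = 4.2575

4.2575 m


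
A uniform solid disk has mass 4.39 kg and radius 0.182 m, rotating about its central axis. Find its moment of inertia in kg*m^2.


I = (1/2)*m*R^2 = 0.5*4.39*0.182^2 = 0.0727

0.0727 kg*m^2


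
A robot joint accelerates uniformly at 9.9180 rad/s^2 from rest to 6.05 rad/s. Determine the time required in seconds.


t = delta_omega / alpha = 6.05 / 9.9180 = 0.6100

0.6100 s


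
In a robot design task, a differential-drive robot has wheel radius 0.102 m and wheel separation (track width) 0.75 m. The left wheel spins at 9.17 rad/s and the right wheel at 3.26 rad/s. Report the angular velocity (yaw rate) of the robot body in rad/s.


omega = r*(wR - wL)/L = 0.102*(3.26 - (9.17))/0.75 = -0.8038

-0.8038 rad/s


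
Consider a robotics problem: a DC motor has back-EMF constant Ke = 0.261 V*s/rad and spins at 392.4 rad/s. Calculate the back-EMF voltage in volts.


V_emf = Ke * omega = 0.261*392.4 = 102.4164

102.4164 V


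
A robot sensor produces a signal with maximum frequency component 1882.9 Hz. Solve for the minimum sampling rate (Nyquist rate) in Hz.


f_s,min = 2*f_max = 2*1882.9 = 3765.8000

3765.8000 Hz


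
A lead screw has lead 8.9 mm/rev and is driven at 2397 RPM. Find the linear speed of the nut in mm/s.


v = lead * (RPM/60) = 8.9*2397/60 = 355.5550

355.5550 mm/s


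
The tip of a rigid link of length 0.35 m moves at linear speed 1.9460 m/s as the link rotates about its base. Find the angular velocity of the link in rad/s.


omega = v / L = 1.9460 / 0.35 = 5.5600

5.5600 rad/s


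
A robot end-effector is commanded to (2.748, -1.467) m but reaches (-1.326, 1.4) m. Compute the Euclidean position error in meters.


dx = -1.326 - (2.748) = -4.0740, dy = 1.4 - (-1.467) = 2.8670
err = sqrt(16.597476 + 8.219689) = 4.9817

4.9817 m


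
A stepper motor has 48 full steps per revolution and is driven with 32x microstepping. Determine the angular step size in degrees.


step = 360/(48*32) = 360/1536 = 0.2344

0.2344 degrees


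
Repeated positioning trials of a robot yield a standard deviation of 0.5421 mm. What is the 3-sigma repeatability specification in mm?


repeatability = 3*sigma = 3*0.5421 = 1.6263

1.6263 mm


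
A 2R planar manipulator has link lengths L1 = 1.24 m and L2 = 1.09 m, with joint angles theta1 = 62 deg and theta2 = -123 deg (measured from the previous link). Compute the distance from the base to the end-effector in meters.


x = L1*cos(th1) + L2*cos(th1+th2) = 1.110587
y = L1*sin(th1) + L2*sin(th1+th2) = 0.141520
d = sqrt(x^2 + y^2) = sqrt(1.233403 + 0.020028) = 1.1196

1.1196 m


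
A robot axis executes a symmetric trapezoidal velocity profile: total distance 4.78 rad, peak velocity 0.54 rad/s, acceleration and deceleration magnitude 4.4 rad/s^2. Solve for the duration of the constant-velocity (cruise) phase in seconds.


t_acc = v/a = 0.122727 s, d_acc = v^2/(2a) = 0.033136 rad each
d_cruise = 4.78 - 2*0.033136 = 4.713728 rad
t_cruise = d_cruise/v = 4.713728/0.54 = 8.7291

8.7291 s


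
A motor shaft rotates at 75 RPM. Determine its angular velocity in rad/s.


omega = 75 * 2*pi/60 = 7.8540

7.8540 rad/s


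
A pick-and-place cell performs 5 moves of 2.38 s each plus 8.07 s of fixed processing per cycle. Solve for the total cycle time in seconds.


T = 5*2.38 + 8.07 = 19.9700

19.9700 s


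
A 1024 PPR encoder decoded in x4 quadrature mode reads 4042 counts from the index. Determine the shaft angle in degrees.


angle = counts * 360 / (PPR*4) = 4042 * 360 / 4096 = 355.2539

355.2539 degrees


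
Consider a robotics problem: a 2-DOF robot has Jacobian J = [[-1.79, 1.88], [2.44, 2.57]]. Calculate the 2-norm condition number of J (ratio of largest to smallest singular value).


JJ^T eigenvalues: trace(JJ^T) = 19.2970, det(JJ^T) = det(J)^2 = 84.41015625
s_max^2 = (19.2970 + sqrt(34.73358400))/2 = 12.59526025
s_min^2 = (19.2970 - sqrt(34.73358400))/2 = 6.70173975
kappa = s_max/s_min = sqrt(12.59526025/6.70173975) = 1.3709

1.3709


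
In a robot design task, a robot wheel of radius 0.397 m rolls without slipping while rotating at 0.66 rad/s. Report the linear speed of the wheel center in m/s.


v = omega * r = 0.66 * 0.397 = 0.2620

0.2620 m/s


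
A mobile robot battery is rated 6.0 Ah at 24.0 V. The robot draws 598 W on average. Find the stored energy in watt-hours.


E = capacity * V = 6.0*24.0 = 144.0000

144.0000 Wh


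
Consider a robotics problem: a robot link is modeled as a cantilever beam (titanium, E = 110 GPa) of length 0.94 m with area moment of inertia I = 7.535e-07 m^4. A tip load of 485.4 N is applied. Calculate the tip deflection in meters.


delta = F*L^3/(3*E*I) = 485.4*0.94^3/(3*1.100e+11*7.535e-07)
      = 403.1654736/248655 = 0.0016

0.0016 m


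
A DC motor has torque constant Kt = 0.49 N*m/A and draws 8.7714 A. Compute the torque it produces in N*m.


tau = Kt * I = 0.49*8.7714 = 4.2980

4.2980 N*m


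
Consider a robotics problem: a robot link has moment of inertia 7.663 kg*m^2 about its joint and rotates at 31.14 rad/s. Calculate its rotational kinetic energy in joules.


KE = (1/2)*I*omega^2 = 0.5*7.663*31.14^2 = 3715.4040

3715.4040 J


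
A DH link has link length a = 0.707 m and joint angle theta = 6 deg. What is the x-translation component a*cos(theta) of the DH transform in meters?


a*cos(theta) = 0.707*cos(6 deg) = 0.7031

0.7031 m


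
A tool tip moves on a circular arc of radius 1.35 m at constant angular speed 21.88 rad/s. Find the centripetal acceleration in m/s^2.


a_c = omega^2 * r = 21.88^2 * 1.35 = 646.2914

646.2914 m/s^2


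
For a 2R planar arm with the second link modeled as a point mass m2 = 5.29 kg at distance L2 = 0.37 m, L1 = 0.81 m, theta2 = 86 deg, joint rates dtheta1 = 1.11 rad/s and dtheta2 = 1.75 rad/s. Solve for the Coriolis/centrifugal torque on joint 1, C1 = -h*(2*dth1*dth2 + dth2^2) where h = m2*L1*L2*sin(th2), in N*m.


h = m2*L1*L2*sin(th2) = 5.29*0.81*0.37*sin(86 deg) = 1.581551
C1 = -h*(2*1.11*1.75 + 1.75^2) = -1.581551*6.9475 = -10.9878

-10.9878 N*m


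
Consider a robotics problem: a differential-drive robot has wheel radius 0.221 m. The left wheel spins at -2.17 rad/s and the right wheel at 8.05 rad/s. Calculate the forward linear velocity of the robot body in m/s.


v = r*(wR + wL)/2 = 0.221*(8.05 + -2.17)/2 = 0.6497

0.6497 m/s


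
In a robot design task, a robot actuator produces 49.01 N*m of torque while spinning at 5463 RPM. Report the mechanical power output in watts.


omega = 5463 * 2*pi/60 = 572.084022 rad/s
P = tau * omega = 49.01 * 572.084022 = 28037.8379

28037.8379 W


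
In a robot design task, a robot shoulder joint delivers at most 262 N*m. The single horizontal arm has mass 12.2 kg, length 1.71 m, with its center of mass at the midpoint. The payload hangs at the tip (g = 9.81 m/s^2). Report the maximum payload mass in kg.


tau_arm = m_arm*g*(L/2) = 12.2*9.81*1.71/2 = 102.3281 N*m
tau_payload = tau_max - tau_arm = 262 - 102.3281 = 159.6719
m_payload = tau_payload / (g*L) = 159.6719 / (9.81*1.71) = 9.5184

9.5184 kg


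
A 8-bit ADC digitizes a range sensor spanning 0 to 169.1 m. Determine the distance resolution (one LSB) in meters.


res = range / 2^n = 169.1/2^8 = 169.1/256 = 0.6605

0.6605 m


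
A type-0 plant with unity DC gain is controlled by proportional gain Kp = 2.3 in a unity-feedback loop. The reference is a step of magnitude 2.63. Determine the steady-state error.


e_ss = R/(1 + Kp) = 2.63/(1 + 2.3) = 2.63/3.3000 = 0.7970

0.7970


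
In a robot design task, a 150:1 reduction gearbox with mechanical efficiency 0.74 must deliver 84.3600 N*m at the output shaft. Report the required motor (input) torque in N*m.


tau_in = tau_out / (N * eta) = 84.3600 / (150 * 0.74) = 0.7600

0.7600 N*m


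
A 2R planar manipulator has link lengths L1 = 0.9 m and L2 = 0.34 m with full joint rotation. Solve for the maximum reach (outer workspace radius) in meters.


r_max = L1 + L2 = 0.9 + 0.34 = 1.2400

1.2400 m


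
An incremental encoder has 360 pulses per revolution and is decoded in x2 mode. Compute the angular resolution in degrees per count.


resolution = 360 / (PPR * 2) = 360 / 720 = 0.5000

0.5000 degrees


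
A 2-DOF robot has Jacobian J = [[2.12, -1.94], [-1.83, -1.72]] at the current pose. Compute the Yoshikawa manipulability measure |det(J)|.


det(J) = 2.12*-1.72 - (-1.94)*(-1.83) = -7.1966
|det(J)| = 7.1966

7.1966


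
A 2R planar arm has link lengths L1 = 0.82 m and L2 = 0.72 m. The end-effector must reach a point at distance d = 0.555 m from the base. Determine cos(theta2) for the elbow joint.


cos(th2) = (d^2 - L1^2 - L2^2)/(2*L1*L2) = (0.555^2 - 0.82^2 - 0.72^2)/(2*0.82*0.72) = -0.7476

-0.7476


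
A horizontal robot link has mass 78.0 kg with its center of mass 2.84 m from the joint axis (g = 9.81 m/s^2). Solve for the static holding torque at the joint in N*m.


tau = m*g*L = 78.0 * 9.81 * 2.84 = 2173.1112

2173.1112 N*m


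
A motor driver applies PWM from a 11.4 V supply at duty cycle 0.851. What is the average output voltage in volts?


V_avg = V_supply * D = 11.4*0.851 = 9.7014

9.7014 V


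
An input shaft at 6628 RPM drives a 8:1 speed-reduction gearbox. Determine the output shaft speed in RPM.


omega_out = omega_in / N = 6628 / 8 = 828.5000

828.5000 RPM


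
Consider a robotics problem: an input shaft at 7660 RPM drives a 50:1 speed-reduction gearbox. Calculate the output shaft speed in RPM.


omega_out = omega_in / N = 7660 / 50 = 153.2000

153.2000 RPM


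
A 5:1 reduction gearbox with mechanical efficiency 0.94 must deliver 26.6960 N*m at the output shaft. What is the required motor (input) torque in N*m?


tau_in = tau_out / (N * eta) = 26.6960 / (5 * 0.94) = 5.6800

5.6800 N*m


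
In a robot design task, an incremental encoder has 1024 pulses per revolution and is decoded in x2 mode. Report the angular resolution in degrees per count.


resolution = 360 / (PPR * 2) = 360 / 2048 = 0.1758

0.1758 degrees


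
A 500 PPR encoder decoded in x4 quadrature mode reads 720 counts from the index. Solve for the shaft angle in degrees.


angle = counts * 360 / (PPR*4) = 720 * 360 / 2000 = 129.6000

129.6000 degrees


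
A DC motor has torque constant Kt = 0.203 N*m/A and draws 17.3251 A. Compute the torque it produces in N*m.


tau = Kt * I = 0.203*17.3251 = 3.5170

3.5170 N*m


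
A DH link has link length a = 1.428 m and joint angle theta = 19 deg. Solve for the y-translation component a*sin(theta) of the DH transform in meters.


a*sin(theta) = 1.428*sin(19 deg) = 0.4649

0.4649 m


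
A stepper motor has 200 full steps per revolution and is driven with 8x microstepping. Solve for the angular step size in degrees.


step = 360/(200*8) = 360/1600 = 0.2250

0.2250 degrees


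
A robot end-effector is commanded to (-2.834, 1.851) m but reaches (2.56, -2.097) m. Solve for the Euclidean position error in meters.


dx = 2.56 - (-2.834) = 5.3940, dy = -2.097 - (1.851) = -3.9480
err = sqrt(29.095236 + 15.586704) = 6.6845

6.6845 m


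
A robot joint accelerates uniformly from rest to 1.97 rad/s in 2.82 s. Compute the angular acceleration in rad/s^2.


alpha = delta_omega / t = 1.97 / 2.82 = 0.6986

0.6986 rad/s^2


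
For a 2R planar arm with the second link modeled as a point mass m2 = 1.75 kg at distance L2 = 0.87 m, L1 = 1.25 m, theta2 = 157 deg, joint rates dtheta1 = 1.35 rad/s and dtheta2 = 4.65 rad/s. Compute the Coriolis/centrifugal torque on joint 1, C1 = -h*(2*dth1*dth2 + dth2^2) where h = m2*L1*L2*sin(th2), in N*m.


h = m2*L1*L2*sin(th2) = 1.75*1.25*0.87*sin(157 deg) = 0.743610
C1 = -h*(2*1.35*4.65 + 4.65^2) = -0.743610*34.1775 = -25.4147

-25.4147 N*m


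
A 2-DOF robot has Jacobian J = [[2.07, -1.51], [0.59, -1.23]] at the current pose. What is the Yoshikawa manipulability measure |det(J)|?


det(J) = 2.07*-1.23 - (-1.51)*(0.59) = -1.6552
|det(J)| = 1.6552

1.6552


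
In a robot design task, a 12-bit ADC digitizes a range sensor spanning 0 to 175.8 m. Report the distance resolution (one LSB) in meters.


res = range / 2^n = 175.8/2^12 = 175.8/4096 = 0.0429

0.0429 m


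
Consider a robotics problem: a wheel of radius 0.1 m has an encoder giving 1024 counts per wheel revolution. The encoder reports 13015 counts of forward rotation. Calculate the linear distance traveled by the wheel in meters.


revs = 13015/1024 = 12.709961
d = revs * 2*pi*r = 12.709961 * 2*pi*0.1 = 7.9859

7.9859 m


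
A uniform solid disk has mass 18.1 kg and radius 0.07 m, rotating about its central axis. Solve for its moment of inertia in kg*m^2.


I = (1/2)*m*R^2 = 0.5*18.1*0.07^2 = 0.0443

0.0443 kg*m^2


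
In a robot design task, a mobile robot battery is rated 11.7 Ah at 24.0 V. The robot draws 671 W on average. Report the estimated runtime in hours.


E = 11.7*24.0 = 280.8000 Wh
t = E/P = 280.8000/671 = 0.4185

0.4185 hours


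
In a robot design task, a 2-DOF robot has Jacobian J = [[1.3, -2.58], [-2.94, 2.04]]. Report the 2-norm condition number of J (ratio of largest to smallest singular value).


JJ^T eigenvalues: trace(JJ^T) = 21.1516, det(JJ^T) = det(J)^2 = 24.33646224
s_max^2 = (21.1516 + sqrt(350.04433360))/2 = 19.93053588
s_min^2 = (21.1516 - sqrt(350.04433360))/2 = 1.22106412
kappa = s_max/s_min = sqrt(19.93053588/1.22106412) = 4.0401

4.0401


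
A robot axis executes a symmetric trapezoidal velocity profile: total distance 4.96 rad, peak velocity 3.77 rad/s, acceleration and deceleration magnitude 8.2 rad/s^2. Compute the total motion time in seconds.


t_acc = v/a = 3.77/8.2 = 0.459756 s
d_acc = v^2/(2a) = 0.866640 rad (each ramp)
d_cruise = 4.96 - 2*0.866640 = 3.226720 rad
t_cruise = 3.226720/3.77 = 0.855894 s
t_total = 2*0.459756 + 0.855894 = 1.7754

1.7754 s


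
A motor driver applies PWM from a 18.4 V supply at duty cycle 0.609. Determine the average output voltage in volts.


V_avg = V_supply * D = 18.4*0.609 = 11.2056

11.2056 V


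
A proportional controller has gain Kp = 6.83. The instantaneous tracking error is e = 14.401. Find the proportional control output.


u_P = Kp * e = 6.83 * 14.401 = 98.3588

98.3588


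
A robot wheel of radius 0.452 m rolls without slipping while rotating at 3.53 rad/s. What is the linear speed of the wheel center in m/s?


v = omega * r = 3.53 * 0.452 = 1.5956

1.5956 m/s


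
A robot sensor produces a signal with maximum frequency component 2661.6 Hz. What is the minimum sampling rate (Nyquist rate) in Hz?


f_s,min = 2*f_max = 2*2661.6 = 5323.2000

5323.2000 Hz


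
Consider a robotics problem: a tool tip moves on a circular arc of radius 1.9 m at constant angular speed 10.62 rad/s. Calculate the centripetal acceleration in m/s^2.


a_c = omega^2 * r = 10.62^2 * 1.9 = 214.2904

214.2904 m/s^2


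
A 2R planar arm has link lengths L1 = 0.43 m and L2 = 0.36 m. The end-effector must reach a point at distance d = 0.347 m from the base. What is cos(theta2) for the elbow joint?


cos(th2) = (d^2 - L1^2 - L2^2)/(2*L1*L2) = (0.347^2 - 0.43^2 - 0.36^2)/(2*0.43*0.36) = -0.6269

-0.6269


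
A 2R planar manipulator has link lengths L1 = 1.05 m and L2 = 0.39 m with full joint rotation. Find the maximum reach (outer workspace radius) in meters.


r_max = L1 + L2 = 1.05 + 0.39 = 1.4400

1.4400 m


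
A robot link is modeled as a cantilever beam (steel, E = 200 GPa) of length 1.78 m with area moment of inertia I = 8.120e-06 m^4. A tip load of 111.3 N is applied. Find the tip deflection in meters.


delta = F*L^3/(3*E*I) = 111.3*1.78^3/(3*2.000e+11*8.120e-06)
      = 627.7043976/4872000 = 1.2884e-04

1.2884e-04 m


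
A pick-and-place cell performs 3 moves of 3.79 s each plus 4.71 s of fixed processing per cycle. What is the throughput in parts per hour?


T_cycle = 3*3.79 + 4.71 = 16.0800 s
rate = 3600/T = 223.8806

223.8806 parts/hour


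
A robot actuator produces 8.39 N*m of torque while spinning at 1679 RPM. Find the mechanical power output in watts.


omega = 1679 * 2*pi/60 = 175.824469 rad/s
P = tau * omega = 8.39 * 175.824469 = 1475.1673

1475.1673 W


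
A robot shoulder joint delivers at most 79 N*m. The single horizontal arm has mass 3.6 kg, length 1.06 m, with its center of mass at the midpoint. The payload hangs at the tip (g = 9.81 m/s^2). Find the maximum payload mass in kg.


tau_arm = m_arm*g*(L/2) = 3.6*9.81*1.06/2 = 18.7175 N*m
tau_payload = tau_max - tau_arm = 79 - 18.7175 = 60.2825
m_payload = tau_payload / (g*L) = 60.2825 / (9.81*1.06) = 5.7972

5.7972 kg


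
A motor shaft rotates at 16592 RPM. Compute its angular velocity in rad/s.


omega = 16592 * 2*pi/60 = 1737.5102

1737.5102 rad/s


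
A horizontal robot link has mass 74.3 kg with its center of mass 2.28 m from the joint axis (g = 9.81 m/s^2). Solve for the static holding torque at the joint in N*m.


tau = m*g*L = 74.3 * 9.81 * 2.28 = 1661.8532

1661.8532 N*m


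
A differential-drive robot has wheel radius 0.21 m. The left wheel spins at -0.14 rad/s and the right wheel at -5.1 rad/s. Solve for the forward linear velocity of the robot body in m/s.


v = r*(wR + wL)/2 = 0.21*(-5.1 + -0.14)/2 = -0.5502

-0.5502 m/s


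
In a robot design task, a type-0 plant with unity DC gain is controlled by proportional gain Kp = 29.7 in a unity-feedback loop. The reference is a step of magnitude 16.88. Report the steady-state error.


e_ss = R/(1 + Kp) = 16.88/(1 + 29.7) = 16.88/30.7000 = 0.5498

0.5498


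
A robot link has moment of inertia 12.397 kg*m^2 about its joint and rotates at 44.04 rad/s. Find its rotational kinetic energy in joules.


KE = (1/2)*I*omega^2 = 0.5*12.397*44.04^2 = 12022.1246

12022.1246 J


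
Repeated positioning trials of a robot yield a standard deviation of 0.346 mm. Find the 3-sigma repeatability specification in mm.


repeatability = 3*sigma = 3*0.346 = 1.0380

1.0380 mm


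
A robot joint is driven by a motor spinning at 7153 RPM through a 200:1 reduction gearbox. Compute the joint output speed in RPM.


omega_joint = omega_motor / N = 7153 / 200 = 35.7650

35.7650 RPM


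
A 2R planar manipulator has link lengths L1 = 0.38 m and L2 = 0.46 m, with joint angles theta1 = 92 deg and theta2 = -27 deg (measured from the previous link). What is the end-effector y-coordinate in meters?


y = L1*sin(th1) + L2*sin(th1+th2) = 0.38*sin(92 deg) + 0.46*sin(65 deg) = 0.7967

0.7967 m


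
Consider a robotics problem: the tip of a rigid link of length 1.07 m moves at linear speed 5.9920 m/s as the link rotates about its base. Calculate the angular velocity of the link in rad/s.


omega = v / L = 5.9920 / 1.07 = 5.6000

5.6000 rad/s


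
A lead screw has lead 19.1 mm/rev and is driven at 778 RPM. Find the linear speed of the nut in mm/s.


v = lead * (RPM/60) = 19.1*778/60 = 247.6633

247.6633 mm/s


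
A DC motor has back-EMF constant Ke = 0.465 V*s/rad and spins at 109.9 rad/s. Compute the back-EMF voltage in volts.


V_emf = Ke * omega = 0.465*109.9 = 51.1035

51.1035 V


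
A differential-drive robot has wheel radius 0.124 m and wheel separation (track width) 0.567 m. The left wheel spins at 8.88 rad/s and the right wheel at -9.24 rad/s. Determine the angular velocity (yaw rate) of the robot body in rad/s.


omega = r*(wR - wL)/L = 0.124*(-9.24 - (8.88))/0.567 = -3.9628

-3.9628 rad/s


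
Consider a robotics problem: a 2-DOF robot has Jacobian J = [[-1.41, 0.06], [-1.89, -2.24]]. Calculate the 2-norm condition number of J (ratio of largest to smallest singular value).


JJ^T eigenvalues: trace(JJ^T) = 10.5814, det(JJ^T) = det(J)^2 = 10.70467524
s_max^2 = (10.5814 + sqrt(69.14732500))/2 = 9.44844353
s_min^2 = (10.5814 - sqrt(69.14732500))/2 = 1.13295647
kappa = s_max/s_min = sqrt(9.44844353/1.13295647) = 2.8878

2.8878


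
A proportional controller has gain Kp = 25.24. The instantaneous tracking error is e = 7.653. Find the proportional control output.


u_P = Kp * e = 25.24 * 7.653 = 193.1617

193.1617


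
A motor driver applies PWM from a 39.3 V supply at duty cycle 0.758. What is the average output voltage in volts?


V_avg = V_supply * D = 39.3*0.758 = 29.7894

29.7894 V


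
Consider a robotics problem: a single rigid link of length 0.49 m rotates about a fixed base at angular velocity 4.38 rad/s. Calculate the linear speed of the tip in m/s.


v = L*omega = 0.49 * 4.38 = 2.1462

2.1462 m/s


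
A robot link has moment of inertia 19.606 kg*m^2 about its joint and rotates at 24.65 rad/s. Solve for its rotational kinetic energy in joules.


KE = (1/2)*I*omega^2 = 0.5*19.606*24.65^2 = 5956.5234

5956.5234 J


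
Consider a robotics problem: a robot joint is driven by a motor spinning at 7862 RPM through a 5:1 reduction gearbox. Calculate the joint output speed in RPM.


omega_joint = omega_motor / N = 7862 / 5 = 1572.4000

1572.4000 RPM


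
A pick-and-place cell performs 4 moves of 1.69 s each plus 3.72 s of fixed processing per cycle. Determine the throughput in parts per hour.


T_cycle = 4*1.69 + 3.72 = 10.4800 s
rate = 3600/T = 343.5115

343.5115 parts/hour


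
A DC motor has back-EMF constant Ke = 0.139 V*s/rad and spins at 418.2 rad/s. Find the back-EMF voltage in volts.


V_emf = Ke * omega = 0.139*418.2 = 58.1298

58.1298 V


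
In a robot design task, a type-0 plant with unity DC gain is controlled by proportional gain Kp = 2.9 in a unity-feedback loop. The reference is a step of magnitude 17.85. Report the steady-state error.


e_ss = R/(1 + Kp) = 17.85/(1 + 2.9) = 17.85/3.9000 = 4.5769

4.5769


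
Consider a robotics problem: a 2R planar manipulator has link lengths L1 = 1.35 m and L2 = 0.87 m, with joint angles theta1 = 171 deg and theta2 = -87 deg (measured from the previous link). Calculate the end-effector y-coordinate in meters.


y = L1*sin(th1) + L2*sin(th1+th2) = 1.35*sin(171 deg) + 0.87*sin(84 deg) = 1.0764

1.0764 m


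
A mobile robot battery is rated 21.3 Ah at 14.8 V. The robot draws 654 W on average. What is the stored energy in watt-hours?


E = capacity * V = 21.3*14.8 = 315.2400

315.2400 Wh


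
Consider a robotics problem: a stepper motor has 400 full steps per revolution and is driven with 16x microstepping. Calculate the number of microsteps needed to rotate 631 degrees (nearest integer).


step_size = 360/(400*16) = 360/6400 = 0.056250 deg
n = 631/(360/6400) = 631*6400/360 = 11217.7778 -> 11218

11218 steps


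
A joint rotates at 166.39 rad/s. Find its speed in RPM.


RPM = 166.39 * 60/(2*pi) = 1588.9075

1588.9075 RPM


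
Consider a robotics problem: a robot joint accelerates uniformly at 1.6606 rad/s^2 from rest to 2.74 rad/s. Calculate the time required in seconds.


t = delta_omega / alpha = 2.74 / 1.6606 = 1.6500

1.6500 s


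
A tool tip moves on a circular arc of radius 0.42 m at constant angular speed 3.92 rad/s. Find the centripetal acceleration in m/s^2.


a_c = omega^2 * r = 3.92^2 * 0.42 = 6.4539

6.4539 m/s^2


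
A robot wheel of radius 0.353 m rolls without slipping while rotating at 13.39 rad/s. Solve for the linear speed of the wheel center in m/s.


v = omega * r = 13.39 * 0.353 = 4.7267

4.7267 m/s


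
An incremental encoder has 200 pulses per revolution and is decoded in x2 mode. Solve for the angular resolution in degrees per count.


resolution = 360 / (PPR * 2) = 360 / 400 = 0.9000

0.9000 degrees


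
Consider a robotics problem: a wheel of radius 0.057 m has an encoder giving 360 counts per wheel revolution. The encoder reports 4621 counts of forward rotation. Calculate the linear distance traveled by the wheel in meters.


revs = 4621/360 = 12.836111
d = revs * 2*pi*r = 12.836111 * 2*pi*0.057 = 4.5971

4.5971 m


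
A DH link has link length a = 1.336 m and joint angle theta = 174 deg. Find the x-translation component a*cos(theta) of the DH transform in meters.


a*cos(theta) = 1.336*cos(174 deg) = -1.3287

-1.3287 m


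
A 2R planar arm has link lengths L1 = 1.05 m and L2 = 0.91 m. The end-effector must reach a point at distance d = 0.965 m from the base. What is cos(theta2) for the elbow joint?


cos(th2) = (d^2 - L1^2 - L2^2)/(2*L1*L2) = (0.965^2 - 1.05^2 - 0.91^2)/(2*1.05*0.91) = -0.5230

-0.5230


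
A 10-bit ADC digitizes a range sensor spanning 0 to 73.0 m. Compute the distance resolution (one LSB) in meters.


res = range / 2^n = 73.0/2^10 = 73.0/1024 = 0.0713

0.0713 m


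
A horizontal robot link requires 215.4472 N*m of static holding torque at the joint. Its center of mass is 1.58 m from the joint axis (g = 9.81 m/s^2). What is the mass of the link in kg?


m = tau / (g*L) = 215.4472 / (9.81 * 1.58) = 13.9000

13.9000 kg


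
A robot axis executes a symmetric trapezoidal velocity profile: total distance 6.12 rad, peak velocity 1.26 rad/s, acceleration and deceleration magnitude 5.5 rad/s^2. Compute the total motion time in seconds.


t_acc = v/a = 1.26/5.5 = 0.229091 s
d_acc = v^2/(2a) = 0.144327 rad (each ramp)
d_cruise = 6.12 - 2*0.144327 = 5.831346 rad
t_cruise = 5.831346/1.26 = 4.628052 s
t_total = 2*0.229091 + 4.628052 = 5.0862

5.0862 s


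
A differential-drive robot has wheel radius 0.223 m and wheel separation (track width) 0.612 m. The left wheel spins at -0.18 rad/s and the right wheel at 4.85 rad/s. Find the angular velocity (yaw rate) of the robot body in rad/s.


omega = r*(wR - wL)/L = 0.223*(4.85 - (-0.18))/0.612 = 1.8328

1.8328 rad/s


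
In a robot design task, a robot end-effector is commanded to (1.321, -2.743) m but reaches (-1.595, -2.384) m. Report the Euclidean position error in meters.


dx = -1.595 - (1.321) = -2.9160, dy = -2.384 - (-2.743) = 0.3590
err = sqrt(8.503056 + 0.128881) = 2.9380

2.9380 m


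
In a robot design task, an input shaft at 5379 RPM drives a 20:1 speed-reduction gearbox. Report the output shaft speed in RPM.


omega_out = omega_in / N = 5379 / 20 = 268.9500

268.9500 RPM


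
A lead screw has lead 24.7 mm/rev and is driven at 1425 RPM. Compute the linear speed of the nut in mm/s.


v = lead * (RPM/60) = 24.7*1425/60 = 586.6250

586.6250 mm/s


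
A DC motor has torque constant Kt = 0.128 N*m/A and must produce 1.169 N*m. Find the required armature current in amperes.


I = tau / Kt = 1.169/0.128 = 9.1328

9.1328 A


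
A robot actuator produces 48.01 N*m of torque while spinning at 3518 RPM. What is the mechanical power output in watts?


omega = 3518 * 2*pi/60 = 368.404099 rad/s
P = tau * omega = 48.01 * 368.404099 = 17687.0808

17687.0808 W


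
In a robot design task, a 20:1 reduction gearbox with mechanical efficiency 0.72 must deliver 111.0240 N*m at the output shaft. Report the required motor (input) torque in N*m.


tau_in = tau_out / (N * eta) = 111.0240 / (20 * 0.72) = 7.7100

7.7100 N*m


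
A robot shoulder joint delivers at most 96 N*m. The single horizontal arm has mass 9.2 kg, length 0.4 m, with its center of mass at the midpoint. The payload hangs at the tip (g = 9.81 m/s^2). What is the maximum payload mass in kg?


tau_arm = m_arm*g*(L/2) = 9.2*9.81*0.4/2 = 18.0504 N*m
tau_payload = tau_max - tau_arm = 96 - 18.0504 = 77.9496
m_payload = tau_payload / (g*L) = 77.9496 / (9.81*0.4) = 19.8648

19.8648 kg


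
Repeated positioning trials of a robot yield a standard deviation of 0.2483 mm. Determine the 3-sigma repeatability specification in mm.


repeatability = 3*sigma = 3*0.2483 = 0.7449

0.7449 mm


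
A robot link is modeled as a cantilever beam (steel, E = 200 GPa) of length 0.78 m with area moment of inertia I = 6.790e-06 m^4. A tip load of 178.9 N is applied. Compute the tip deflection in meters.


delta = F*L^3/(3*E*I) = 178.9*0.78^3/(3*2.000e+11*6.790e-06)
      = 84.8973528/4074000 = 2.0839e-05

2.0839e-05 m


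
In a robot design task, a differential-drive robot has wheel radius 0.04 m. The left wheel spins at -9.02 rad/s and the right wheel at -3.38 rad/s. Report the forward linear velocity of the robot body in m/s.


v = r*(wR + wL)/2 = 0.04*(-3.38 + -9.02)/2 = -0.2480

-0.2480 m/s


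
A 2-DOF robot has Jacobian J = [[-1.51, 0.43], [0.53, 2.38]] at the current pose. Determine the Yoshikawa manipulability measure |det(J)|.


det(J) = -1.51*2.38 - (0.43)*(0.53) = -3.8217
|det(J)| = 3.8217

3.8217


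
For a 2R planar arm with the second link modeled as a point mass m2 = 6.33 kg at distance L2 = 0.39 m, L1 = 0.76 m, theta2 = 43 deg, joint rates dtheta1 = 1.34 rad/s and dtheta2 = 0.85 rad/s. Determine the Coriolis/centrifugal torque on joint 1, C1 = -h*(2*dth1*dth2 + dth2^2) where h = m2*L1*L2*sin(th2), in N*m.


h = m2*L1*L2*sin(th2) = 6.33*0.76*0.39*sin(43 deg) = 1.279574
C1 = -h*(2*1.34*0.85 + 0.85^2) = -1.279574*3.0005 = -3.8394

-3.8394 N*m


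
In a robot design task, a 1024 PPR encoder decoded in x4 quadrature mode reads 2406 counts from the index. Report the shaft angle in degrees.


angle = counts * 360 / (PPR*4) = 2406 * 360 / 4096 = 211.4648

211.4648 degrees
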